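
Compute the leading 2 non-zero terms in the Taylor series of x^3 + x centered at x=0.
x^3 + x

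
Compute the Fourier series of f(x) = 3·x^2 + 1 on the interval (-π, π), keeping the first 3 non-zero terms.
-12·cos(x) + 3·cos(2·x) + 1 + π^2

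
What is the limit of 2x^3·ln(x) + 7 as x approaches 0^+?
The product is a 0·∞ indeterminate form at x → 0⁺.
Rewrite the product as 2·ln(x) / x^(-3) and apply L'Hôpital, or use the standard hierarchy x^(-3) ≫ |ln x| as x → 0⁺.
The indeterminate product → 0, so the limit = 7.

Final answer: 7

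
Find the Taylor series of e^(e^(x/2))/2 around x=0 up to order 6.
203·e·x^6/92160 + 13·e·x^5/1920 + 5·e·x^4/256 + 5·e·x^3/96 + e·x^2/8 + e·x/4 + e/2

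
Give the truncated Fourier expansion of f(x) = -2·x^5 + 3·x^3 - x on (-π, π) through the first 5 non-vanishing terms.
(-518 - 4·π^4 + 86·π^2)·sin(x) + (-13·π^2 + 41/2 + 2·π^4)·sin(2·x) + (-4·π^4/3 - 322/81 + 134·π^2/27)·sin(3·x) + (-11·π^2/4 + 49/32 + π^4)·sin(4·x) + (-4·π^4/5 - 526/625 + 46·π^2/25)·sin(5·x)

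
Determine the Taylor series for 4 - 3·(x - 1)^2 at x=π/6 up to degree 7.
-π^2/12 + 1 + π + (6 - π)·(x - π/6) - 3·(x - π/6)^2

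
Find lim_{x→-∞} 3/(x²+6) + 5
Evaluate the dominant behaviour as x → -∞; each term tends to a finite value or vanishes.
Limit = 5.

Final answer: 5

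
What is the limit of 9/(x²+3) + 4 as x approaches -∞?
Evaluate the dominant behaviour as x → -∞; each term tends to a finite value or vanishes.
Limit = 4.

Final answer: 4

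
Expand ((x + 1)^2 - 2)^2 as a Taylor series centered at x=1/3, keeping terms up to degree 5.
4/81 - 32·(x - 1/3)/27 + 20·(x - 1/3)^2/3 + 16·(x - 1/3)^3/3 + (x - 1/3)^4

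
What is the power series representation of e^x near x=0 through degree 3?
x^3/6 + x^2/2 + x + 1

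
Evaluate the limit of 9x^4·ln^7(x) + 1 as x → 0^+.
The product is a 0·∞ indeterminate form at x → 0⁺.
Rewrite the product as 9·ln^7(x) / x^(-4) and apply L'Hôpital, or use the standard hierarchy x^(-4) ≫ |ln x|^7 as x → 0⁺.
The indeterminate product → 0, so the limit = 1.

Final answer: 1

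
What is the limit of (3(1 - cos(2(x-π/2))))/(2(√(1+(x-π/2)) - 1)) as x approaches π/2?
Both numerator and denominator → 0 as x → π/2; this is a 0/0 indeterminate form.
Expand each to leading order near x = π/2: numerator ~ 6·(x - π/2)^2, denominator ~ (x - π/2).
The limit of the ratio is 0.

Final answer: 0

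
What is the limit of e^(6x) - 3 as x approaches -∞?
Evaluate the dominant behaviour as x → -∞; each term tends to a finite value or vanishes.
Limit = -3.

Final answer: -3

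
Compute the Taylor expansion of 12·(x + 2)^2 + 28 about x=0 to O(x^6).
12·x^2 + 48·x + 76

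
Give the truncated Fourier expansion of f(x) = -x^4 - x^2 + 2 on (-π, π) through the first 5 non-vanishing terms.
(-44 + 8·π^2)·cos(x) + (2 - 2·π^2)·cos(2·x) + (-4/27 + 8·π^2/9)·cos(3·x) + (-π^2/2 - 1/16)·cos(4·x) - π^4/5 - π^2/3 + 2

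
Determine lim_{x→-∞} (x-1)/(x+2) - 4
Evaluate the dominant behaviour as x → -∞; each term tends to a finite value or vanishes.
Limit = -3.

Final answer: -3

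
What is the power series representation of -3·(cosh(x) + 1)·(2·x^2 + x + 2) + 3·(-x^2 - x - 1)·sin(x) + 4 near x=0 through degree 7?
-x^7/35 - 17·x^6/60 + 7·x^5/20 - 11·x^4/4 - 4·x^3 - 18·x^2 - 9·x - 8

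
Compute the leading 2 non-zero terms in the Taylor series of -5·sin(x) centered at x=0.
5·x^3/6 - 5·x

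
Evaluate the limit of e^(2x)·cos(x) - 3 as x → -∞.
Evaluate the dominant behaviour as x → -∞; each term tends to a finite value or vanishes.
Limit = -3.

Final answer: -3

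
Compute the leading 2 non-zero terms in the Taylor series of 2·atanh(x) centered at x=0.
2·x^3/3 + 2·x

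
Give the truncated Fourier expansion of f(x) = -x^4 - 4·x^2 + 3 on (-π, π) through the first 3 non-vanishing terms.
(-32 + 8·π^2)·cos(x) + (-2·π^2 - 1)·cos(2·x) - π^4/5 - 4·π^2/3 + 3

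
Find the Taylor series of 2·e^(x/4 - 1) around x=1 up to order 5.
2·e^(-3/4) + e^(-3/4)·(x - 1)/2 + e^(-3/4)·(x - 1)^2/16 + e^(-3/4)·(x - 1)^3/192 + e^(-3/4)·(x - 1)^4/3072 + e^(-3/4)·(x - 1)^5/61440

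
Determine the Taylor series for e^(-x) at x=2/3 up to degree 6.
e^(-2/3) - e^(-2/3)·(x - 2/3) + e^(-2/3)·(x - 2/3)^2/2 - e^(-2/3)·(x - 2/3)^3/6 + e^(-2/3)·(x - 2/3)^4/24 - e^(-2/3)·(x - 2/3)^5/120 + e^(-2/3)·(x - 2/3)^6/720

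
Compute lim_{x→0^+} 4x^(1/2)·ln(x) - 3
The product is a 0·∞ indeterminate form at x → 0⁺.
Rewrite the product as 4·ln(x) / x^(-1/2) and apply L'Hôpital, or use the standard hierarchy x^(-1/2) ≫ |ln x| as x → 0⁺.
The indeterminate product → 0, so the limit = -3.

Final answer: -3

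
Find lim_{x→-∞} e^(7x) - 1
Evaluate the dominant behaviour as x → -∞; each term tends to a finite value or vanishes.
Limit = -1.

Final answer: -1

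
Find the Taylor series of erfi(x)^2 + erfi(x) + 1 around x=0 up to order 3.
2·x^3/(3·√(π)) + 4·x^2/π + 2·x/√(π) + 1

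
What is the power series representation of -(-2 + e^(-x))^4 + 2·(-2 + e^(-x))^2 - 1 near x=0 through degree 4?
8·x^4/3 - 4·x^2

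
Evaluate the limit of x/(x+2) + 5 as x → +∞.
Evaluate the dominant behaviour as x → +∞; each term tends to a finite value or vanishes.
Limit = 6.

Final answer: 6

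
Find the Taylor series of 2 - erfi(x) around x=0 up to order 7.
-x^7/(21·√(π)) - x^5/(5·√(π)) - 2·x^3/(3·√(π)) - 2·x/√(π) + 2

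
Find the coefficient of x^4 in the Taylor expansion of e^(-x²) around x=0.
Expand to order 4: e^(-x²) = x^4/2 - x^2 + 1 + O(x^5).
The coefficient of x^4 is 1/2.

Final answer: 1/2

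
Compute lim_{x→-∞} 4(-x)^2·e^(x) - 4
The product is a 0·∞ indeterminate form at x → -∞.
Rewrite the product as 4(-x)^2 / e^(-x) (an ∞/∞ form) and apply L'Hôpital, or use the standard hierarchy e^(|x|) ≫ |(-x)^2| as x → -∞.
The indeterminate product → 0, so the limit = -4.

Final answer: -4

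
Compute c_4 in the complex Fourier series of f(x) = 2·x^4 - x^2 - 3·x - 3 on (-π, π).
Compute the real Fourier coefficients first: a_4 = -5/8 + π^2, b_4 = 3/2.
Then c_4 = (a_4 − i·b_4)/2 = -5/16 + π^2/2 - 3·i/4.

Final answer: -5/16 + π^2/2 - 3·i/4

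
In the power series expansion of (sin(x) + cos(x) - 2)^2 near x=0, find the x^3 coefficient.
Expand to order 3: (sin(x) + cos(x) - 2)^2 = -2·x^3/3 + 2·x^2 - 2·x + 1 + O(x^4).
The coefficient of x^3 is -2/3.

Final answer: -2/3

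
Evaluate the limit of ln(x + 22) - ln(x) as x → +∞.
This is an ∞ − ∞ indeterminate form.
Combine the logarithms: ln(x+22) − ln(x) = ln((x+22)/(x)) = ln(1 + 22/(x)) → ln(1) = 0.
Limit = 0.

Final answer: 0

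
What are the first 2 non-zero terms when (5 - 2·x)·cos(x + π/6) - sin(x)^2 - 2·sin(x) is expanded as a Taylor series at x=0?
x·(-9/2 - √(3)) + 5·√(3)/2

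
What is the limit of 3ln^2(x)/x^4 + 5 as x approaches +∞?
The quotient is an ∞/∞ indeterminate form as x → +∞.
The polynomial denominator x^4 dominates the logarithmic numerator (any positive power of x ≫ ln^2(x) as x → ∞), so the quotient → 0.
Adding the constant: 0 + 5 = 5. Limit = 5.

Final answer: 5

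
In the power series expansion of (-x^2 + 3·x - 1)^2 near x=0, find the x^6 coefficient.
Expand to order 6: (-x^2 + 3·x - 1)^2 = x^4 - 6·x^3 + 11·x^2 - 6·x + 1 + O(x^7).
The coefficient of x^6 is 0.

Final answer: 0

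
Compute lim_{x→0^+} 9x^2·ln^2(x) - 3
The product is a 0·∞ indeterminate form at x → 0⁺.
Rewrite the product as 9·ln^2(x) / x^(-2) and apply L'Hôpital, or use the standard hierarchy x^(-2) ≫ |ln x|^2 as x → 0⁺.
The indeterminate product → 0, so the limit = -3.

Final answer: -3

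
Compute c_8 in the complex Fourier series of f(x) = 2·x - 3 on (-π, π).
Compute the real Fourier coefficients first: a_8 = 0, b_8 = -1/2.
Then c_8 = (a_8 − i·b_8)/2 = i/4.

Final answer: i/4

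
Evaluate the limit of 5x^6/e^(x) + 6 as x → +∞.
The quotient is an ∞/∞ indeterminate form as x → +∞.
The exponential denominator e^(x) dominates the polynomial numerator (e^x ≫ x^6 as x → ∞), so the quotient → 0.
Adding the constant: 0 + 6 = 6. Limit = 6.

Final answer: 6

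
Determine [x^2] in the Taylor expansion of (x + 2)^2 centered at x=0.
Expand to order 2: (x + 2)^2 = x^2 + 4·x + 4 + O(x^3).
The coefficient of x^2 is 1.

Final answer: 1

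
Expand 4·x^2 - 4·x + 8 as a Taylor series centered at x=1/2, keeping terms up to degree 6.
7 + 4·(x - 1/2)^2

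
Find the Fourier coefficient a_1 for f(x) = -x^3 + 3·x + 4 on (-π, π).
a_1 = (1/π) ∫_{-π}^{π} f(x)·cos(1x) dx.
Evaluate the integral (use parity and integration by parts as needed): a_1 = 0.

Final answer: 0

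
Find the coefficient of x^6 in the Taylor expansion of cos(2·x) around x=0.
Expand to order 6: cos(2·x) = -4·x^6/45 + 2·x^4/3 - 2·x^2 + 1 + O(x^7).
The coefficient of x^6 is -4/45.

Final answer: -4/45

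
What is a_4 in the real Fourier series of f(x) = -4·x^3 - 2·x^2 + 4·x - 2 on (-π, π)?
a_4 = (1/π) ∫_{-π}^{π} f(x)·cos(4x) dx.
Evaluate the integral (use parity and integration by parts as needed): a_4 = -1/2.

Final answer: -1/2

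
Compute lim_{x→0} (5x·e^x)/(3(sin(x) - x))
Both numerator and denominator → 0 as x → 0; this is a 0/0 indeterminate form.
Expand each to leading order near x = 0: numerator ~ 5·x, denominator ~ -x^3/2.
The limit of the ratio is -∞.

Final answer: -∞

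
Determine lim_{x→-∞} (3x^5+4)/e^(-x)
This is an ∞/∞ indeterminate form as x → -∞.
Compare growth rates of the dominant terms (exponentials ≫ polynomials ≫ logarithms), or apply L'Hôpital's rule; the quotient → 0.
Limit = 0.

Final answer: 0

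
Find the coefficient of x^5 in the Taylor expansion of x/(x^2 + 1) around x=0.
Expand to order 5: x/(x^2 + 1) = x^5 - x^3 + x + O(x^6).
The coefficient of x^5 is 1.

Final answer: 1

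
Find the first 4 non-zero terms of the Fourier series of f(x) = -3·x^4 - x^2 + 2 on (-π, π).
(-140 + 24·π^2)·cos(x) + (8 - 6·π^2)·cos(2·x) + (-4/3 + 8·π^2/3)·cos(3·x) - 3·π^4/5 - π^2/3 + 2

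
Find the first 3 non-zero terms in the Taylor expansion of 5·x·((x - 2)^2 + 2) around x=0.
5·x^3 - 20·x^2 + 30·x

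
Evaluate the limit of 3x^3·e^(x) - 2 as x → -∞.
The product is a 0·∞ indeterminate form at x → -∞.
Rewrite the product as 3x^3 / e^(-x) (an ∞/∞ form) and apply L'Hôpital, or use the standard hierarchy e^(|x|) ≫ |x^3| as x → -∞.
The indeterminate product → 0, so the limit = -2.

Final answer: -2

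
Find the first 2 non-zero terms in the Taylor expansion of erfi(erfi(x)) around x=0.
x^3·(4/(3·π) + 16/(3·π^2)) + 4·x/π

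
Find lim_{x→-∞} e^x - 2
Evaluate the dominant behaviour as x → -∞; each term tends to a finite value or vanishes.
Limit = -2.

Final answer: -2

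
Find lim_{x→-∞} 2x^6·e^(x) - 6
The product is a 0·∞ indeterminate form at x → -∞.
Rewrite the product as 2x^6 / e^(-x) (an ∞/∞ form) and apply L'Hôpital, or use the standard hierarchy e^(|x|) ≫ |x^6| as x → -∞.
The indeterminate product → 0, so the limit = -6.

Final answer: -6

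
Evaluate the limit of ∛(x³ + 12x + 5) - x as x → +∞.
This is an ∞ − ∞ indeterminate form.
Multiply by (A² + AB + B²)/(A² + AB + B²) where A = ∛(x³+12x + 5), B = x to use A³ − B³ = (A−B)(A²+AB+B²); the x³ terms cancel, leaving (12x + 5)/(A²+AB+B²) with denominator ~ 3x², so the limit is 0.
Limit = 0.

Final answer: 0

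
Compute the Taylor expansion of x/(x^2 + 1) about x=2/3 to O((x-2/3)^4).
6/13 + 45·(x - 2/3)/169 - 1242·(x - 2/3)^2/2197 + 9639·(x - 2/3)^3/28561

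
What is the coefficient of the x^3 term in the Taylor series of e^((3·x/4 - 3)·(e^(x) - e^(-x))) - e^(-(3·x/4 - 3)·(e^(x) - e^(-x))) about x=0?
Expand to order 3: e^((3·x/4 - 3)·(e^(x) - e^(-x))) - e^(-(3·x/4 - 3)·(e^(x) - e^(-x))) = -74·x^3 + 3·x^2 - 12·x + O(x^4).
The coefficient of x^3 is -74.

Final answer: -74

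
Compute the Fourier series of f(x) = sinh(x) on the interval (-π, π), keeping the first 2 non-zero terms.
sin(x)·sinh(π)/π - 4·sin(2·x)·sinh(π)/(5·π)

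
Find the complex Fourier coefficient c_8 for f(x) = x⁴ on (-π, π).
Compute the real Fourier coefficients first: a_8 = -3/256 + π^2/8, b_8 = 0.
Then c_8 = (a_8 − i·b_8)/2 = -3/512 + π^2/16.

Final answer: -3/512 + π^2/16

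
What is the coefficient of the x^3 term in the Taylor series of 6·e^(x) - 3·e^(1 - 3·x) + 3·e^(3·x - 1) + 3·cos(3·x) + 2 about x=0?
Expand to order 3: 6·e^(x) - 3·e^(1 - 3·x) + 3·e^(3·x - 1) + 3·cos(3·x) + 2 = x^3·(1 + 27·e^(-1)/2 + 27·e/2) + x^2·(-27·e/2 - 21/2 + 27·e^(-1)/2) + x·(9·e^(-1) + 6 + 9·e) - 3·e + 3·e^(-1) + 11 + O(x^4).
The coefficient of x^3 is 1 + 27·e^(-1)/2 + 27·e/2.

Final answer: 1 + 27·e^(-1)/2 + 27·e/2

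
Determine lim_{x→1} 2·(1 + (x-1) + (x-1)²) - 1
Direct substitution at x = 1 gives 1.

Final answer: 1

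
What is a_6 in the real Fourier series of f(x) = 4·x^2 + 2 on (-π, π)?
a_6 = (1/π) ∫_{-π}^{π} f(x)·cos(6x) dx.
Evaluate the integral (use parity and integration by parts as needed): a_6 = 4/9.

Final answer: 4/9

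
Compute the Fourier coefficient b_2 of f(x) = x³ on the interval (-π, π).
b_2 = (1/π) ∫_{-π}^{π} f(x)·sin(2x) dx.
Evaluate the integral (use parity and integration by parts as needed): b_2 = 3/2 - π^2.

Final answer: 3/2 - π^2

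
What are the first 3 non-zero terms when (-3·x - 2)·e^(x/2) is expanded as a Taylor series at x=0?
-7·x^2/4 - 4·x - 2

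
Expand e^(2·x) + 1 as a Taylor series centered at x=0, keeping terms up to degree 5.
4·x^5/15 + 2·x^4/3 + 4·x^3/3 + 2·x^2 + 2·x + 2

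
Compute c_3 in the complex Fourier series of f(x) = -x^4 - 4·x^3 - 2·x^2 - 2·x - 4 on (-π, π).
Compute the real Fourier coefficients first: a_3 = 8/27 + 8·π^2/9, b_3 = 4/9 - 8·π^2/3.
Then c_3 = (a_3 − i·b_3)/2 = 4/27 + 4·π^2/9 - 2·i/9 + 4·i·π^2/3.

Final answer: 4/27 + 4·π^2/9 - 2·i/9 + 4·i·π^2/3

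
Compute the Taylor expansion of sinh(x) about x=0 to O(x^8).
x^7/5040 + x^5/120 + x^3/6 + x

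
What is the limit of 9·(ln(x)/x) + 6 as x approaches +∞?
Evaluate the dominant behaviour as x → +∞; each term tends to a finite value or vanishes.
Limit = 6.

Final answer: 6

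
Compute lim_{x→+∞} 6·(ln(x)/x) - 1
Evaluate the dominant behaviour as x → +∞; each term tends to a finite value or vanishes.
Limit = -1.

Final answer: -1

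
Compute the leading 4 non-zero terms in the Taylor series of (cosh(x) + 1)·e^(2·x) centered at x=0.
11·x^3/3 + 9·x^2/2 + 4·x + 2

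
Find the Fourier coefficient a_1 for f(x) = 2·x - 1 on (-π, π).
a_1 = (1/π) ∫_{-π}^{π} f(x)·cos(1x) dx.
Evaluate the integral (use parity and integration by parts as needed): a_1 = 0.

Final answer: 0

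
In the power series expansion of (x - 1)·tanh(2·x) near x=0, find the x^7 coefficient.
Expand to order 7: (x - 1)·tanh(2·x) = 2176·x^7/315 + 64·x^6/15 - 64·x^5/15 - 8·x^4/3 + 8·x^3/3 + 2·x^2 - 2·x + O(x^8).
The coefficient of x^7 is 2176/315.

Final answer: 2176/315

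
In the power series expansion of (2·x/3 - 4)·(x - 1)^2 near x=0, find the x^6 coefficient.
Expand to order 6: (2·x/3 - 4)·(x - 1)^2 = 2·x^3/3 - 16·x^2/3 + 26·x/3 - 4 + O(x^7).
The coefficient of x^6 is 0.

Final answer: 0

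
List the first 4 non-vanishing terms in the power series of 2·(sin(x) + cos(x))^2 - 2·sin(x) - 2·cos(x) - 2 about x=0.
-7·x^3/3 + x^2 + 2·x - 2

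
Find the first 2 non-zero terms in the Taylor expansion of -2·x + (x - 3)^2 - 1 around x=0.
8 - 8·x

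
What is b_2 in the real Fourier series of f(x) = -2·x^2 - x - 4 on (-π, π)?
b_2 = (1/π) ∫_{-π}^{π} f(x)·sin(2x) dx.
Evaluate the integral (use parity and integration by parts as needed): b_2 = 1.

Final answer: 1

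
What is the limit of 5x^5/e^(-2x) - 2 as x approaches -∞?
The quotient is an ∞/∞ indeterminate form as x → -∞.
Compare growth rates of the dominant terms (exponentials ≫ polynomials ≫ logarithms), or apply L'Hôpital's rule; the quotient → 0.
Adding the constant: 0 - 2 = -2. Limit = -2.

Final answer: -2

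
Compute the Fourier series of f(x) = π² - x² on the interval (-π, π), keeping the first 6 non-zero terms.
4·cos(x) - cos(2·x) + 4·cos(3·x)/9 - cos(4·x)/4 + 4·cos(5·x)/25 + 2·π^2/3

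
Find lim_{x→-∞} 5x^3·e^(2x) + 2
The product is a 0·∞ indeterminate form at x → -∞.
Rewrite the product as 5x^3 / e^(-2x) (an ∞/∞ form) and apply L'Hôpital, or use the standard hierarchy e^(2|x|) ≫ |x^3| as x → -∞.
The indeterminate product → 0, so the limit = 2.

Final answer: 2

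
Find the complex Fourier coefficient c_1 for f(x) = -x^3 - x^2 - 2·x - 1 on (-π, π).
Compute the real Fourier coefficients first: a_1 = 4, b_1 = 8 - 2·π^2.
Then c_1 = (a_1 − i·b_1)/2 = 2 - 4·i + i·π^2.

Final answer: 2 - 4·i + i·π^2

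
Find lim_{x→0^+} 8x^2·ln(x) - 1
The product is a 0·∞ indeterminate form at x → 0⁺.
Rewrite the product as 8·ln(x) / x^(-2) and apply L'Hôpital, or use the standard hierarchy x^(-2) ≫ |ln x| as x → 0⁺.
The indeterminate product → 0, so the limit = -1.

Final answer: -1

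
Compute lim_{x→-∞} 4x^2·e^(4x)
This is a 0·∞ indeterminate form at x → -∞.
Rewrite the product as 4x^2 / e^(-4x) (an ∞/∞ form) and apply L'Hôpital, or use the standard hierarchy e^(4|x|) ≫ |x^2| as x → -∞.
The indeterminate product → 0, so the limit = 0.

Final answer: 0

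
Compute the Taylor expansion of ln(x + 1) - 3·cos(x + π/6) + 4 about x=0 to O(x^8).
479·x^7/3360 + x^6·(-1/6 + √(3)/480) + 17·x^5/80 + x^4·(-1/4 - √(3)/16) + x^3/12 + x^2·(-1/2 + 3·√(3)/4) + 5·x/2 - 3·√(3)/2 + 4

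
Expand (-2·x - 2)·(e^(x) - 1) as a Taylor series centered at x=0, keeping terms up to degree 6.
-7·x^6/360 - x^5/10 - 5·x^4/12 - 4·x^3/3 - 3·x^2 - 2·x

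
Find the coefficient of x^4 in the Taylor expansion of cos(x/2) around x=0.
Expand to order 4: cos(x/2) = x^4/384 - x^2/8 + 1 + O(x^5).
The coefficient of x^4 is 1/384.

Final answer: 1/384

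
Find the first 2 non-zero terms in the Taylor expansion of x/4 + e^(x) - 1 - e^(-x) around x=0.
9·x/4 - 1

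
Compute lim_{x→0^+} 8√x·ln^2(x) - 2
The product is a 0·∞ indeterminate form at x → 0⁺.
Rewrite the product as 8·ln^2(x) / x^(-1/2) and apply L'Hôpital, or use the standard hierarchy x^(-1/2) ≫ |ln x|^2 as x → 0⁺.
The indeterminate product → 0, so the limit = -2.

Final answer: -2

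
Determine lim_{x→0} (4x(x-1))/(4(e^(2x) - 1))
Both numerator and denominator → 0 as x → 0; this is a 0/0 indeterminate form.
Expand each to leading order near x = 0: numerator ~ -4·x, denominator ~ 8·x.
The limit of the ratio is -1/2.

Final answer: -1/2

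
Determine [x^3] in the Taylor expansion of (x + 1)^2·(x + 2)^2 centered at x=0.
Expand to order 3: (x + 1)^2·(x + 2)^2 = 6·x^3 + 13·x^2 + 12·x + 4 + O(x^4).
The coefficient of x^3 is 6.

Final answer: 6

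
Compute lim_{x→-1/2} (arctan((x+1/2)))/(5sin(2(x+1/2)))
Both numerator and denominator → 0 as x → -1/2; this is a 0/0 indeterminate form.
Expand each to leading order near x = -1/2: numerator ~ (x + 1/2), denominator ~ 10·(x + 1/2).
The limit of the ratio is 1/10.

Final answer: 1/10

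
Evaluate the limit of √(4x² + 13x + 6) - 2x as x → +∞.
As x → +∞: multiply by the conjugate to get (13x+6)/(√(4x²+13x+6)+2x); the denominator ~ 4x, so the limit is 13/4.
Limit = 13/4.

Final answer: 13/4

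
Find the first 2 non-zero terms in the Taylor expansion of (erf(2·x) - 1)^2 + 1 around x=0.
-8·x/√(π) + 2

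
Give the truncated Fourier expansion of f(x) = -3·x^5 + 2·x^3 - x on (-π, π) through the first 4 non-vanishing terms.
(-746 - 6·π^4 + 124·π^2)·sin(x) + (-17·π^2 + 53/2 + 3·π^4)·sin(2·x) + (-2·π^4 - 122/27 + 52·π^2/9)·sin(3·x) + (-23·π^2/8 + 101/64 + 3·π^4/2)·sin(4·x)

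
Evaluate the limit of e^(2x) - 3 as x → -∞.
Evaluate the dominant behaviour as x → -∞; each term tends to a finite value or vanishes.
Limit = -3.

Final answer: -3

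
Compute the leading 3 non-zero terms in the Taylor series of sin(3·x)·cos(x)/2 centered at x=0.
11·x^5/5 - 3·x^3 + 3·x/2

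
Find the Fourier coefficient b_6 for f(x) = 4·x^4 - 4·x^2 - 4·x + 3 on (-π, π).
b_6 = (1/π) ∫_{-π}^{π} f(x)·sin(6x) dx.
Evaluate the integral (use parity and integration by parts as needed): b_6 = 4/3.

Final answer: 4/3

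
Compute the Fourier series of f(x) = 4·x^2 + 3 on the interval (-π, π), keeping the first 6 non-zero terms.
-16·cos(x) + 4·cos(2·x) - 16·cos(3·x)/9 + cos(4·x) - 16·cos(5·x)/25 + 3 + 4·π^2/3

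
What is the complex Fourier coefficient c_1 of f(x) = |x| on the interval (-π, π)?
Compute the real Fourier coefficients first: a_1 = -4/π, b_1 = 0.
Then c_1 = (a_1 − i·b_1)/2 = -2/π.

Final answer: -2/π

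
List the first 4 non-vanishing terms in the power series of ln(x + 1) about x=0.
-x^4/4 + x^3/3 - x^2/2 + x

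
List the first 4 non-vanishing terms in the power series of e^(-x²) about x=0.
-x^6/6 + x^4/2 - x^2 + 1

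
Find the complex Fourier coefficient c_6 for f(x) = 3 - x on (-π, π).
Compute the real Fourier coefficients first: a_6 = 0, b_6 = 1/3.
Then c_6 = (a_6 − i·b_6)/2 = -i/6.

Final answer: -i/6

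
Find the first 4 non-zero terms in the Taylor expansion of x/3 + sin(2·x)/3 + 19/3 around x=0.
4·x^5/45 - 4·x^3/9 + x + 19/3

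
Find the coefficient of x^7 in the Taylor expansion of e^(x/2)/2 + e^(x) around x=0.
Expand to order 7: e^(x/2)/2 + e^(x) = 257·x^7/1290240 + 43·x^6/30720 + 13·x^5/1536 + 11·x^4/256 + 17·x^3/96 + 9·x^2/16 + 5·x/4 + 3/2 + O(x^8).
The coefficient of x^7 is 257/1290240.

Final answer: 257/1290240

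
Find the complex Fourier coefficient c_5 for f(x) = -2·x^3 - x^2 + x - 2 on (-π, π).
Compute the real Fourier coefficients first: a_5 = 4/25, b_5 = 74/125 - 4·π^2/5.
Then c_5 = (a_5 − i·b_5)/2 = 2/25 - 37·i/125 + 2·i·π^2/5.

Final answer: 2/25 - 37·i/125 + 2·i·π^2/5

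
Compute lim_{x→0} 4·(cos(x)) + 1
Direct substitution at x = 0 gives 5.

Final answer: 5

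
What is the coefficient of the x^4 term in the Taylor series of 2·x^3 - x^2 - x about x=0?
Expand to order 4: 2·x^3 - x^2 - x = 2·x^3 - x^2 - x + O(x^5).
The coefficient of x^4 is 0.

Final answer: 0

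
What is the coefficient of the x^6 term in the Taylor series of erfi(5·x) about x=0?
Expand to order 6: erfi(5·x) = 625·x^5/√(π) + 250·x^3/(3·√(π)) + 10·x/√(π) + O(x^7).
The coefficient of x^6 is 0.

Final answer: 0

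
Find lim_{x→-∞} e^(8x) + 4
Evaluate the dominant behaviour as x → -∞; each term tends to a finite value or vanishes.
Limit = 4.

Final answer: 4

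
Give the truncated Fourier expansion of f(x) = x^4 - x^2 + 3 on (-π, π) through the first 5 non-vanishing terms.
(52 - 8·π^2)·cos(x) + (-4 + 2·π^2)·cos(2·x) + (28/27 - 8·π^2/9)·cos(3·x) + (-7/16 + π^2/2)·cos(4·x) - π^2/3 + 3 + π^4/5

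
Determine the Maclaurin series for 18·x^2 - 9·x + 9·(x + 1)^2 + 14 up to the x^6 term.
27·x^2 + 9·x + 23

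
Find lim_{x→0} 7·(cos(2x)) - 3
Direct substitution at x = 0 gives 4.

Final answer: 4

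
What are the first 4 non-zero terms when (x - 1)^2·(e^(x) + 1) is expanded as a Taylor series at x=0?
x^3/6 + x^2/2 - 3·x + 2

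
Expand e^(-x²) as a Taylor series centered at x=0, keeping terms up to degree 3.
1 - x^2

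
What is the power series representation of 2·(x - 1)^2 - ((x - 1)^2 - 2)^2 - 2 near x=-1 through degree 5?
2 + 8·(x + 1) - 18·(x + 1)^2 + 8·(x + 1)^3 - (x + 1)^4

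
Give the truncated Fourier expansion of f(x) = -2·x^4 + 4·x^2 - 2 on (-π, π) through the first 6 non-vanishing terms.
(-112 + 16·π^2)·cos(x) + (10 - 4·π^2)·cos(2·x) + (-80/27 + 16·π^2/9)·cos(3·x) + (11/8 - π^2)·cos(4·x) + (-496/625 + 16·π^2/25)·cos(5·x) - 2·π^4/5 - 2 + 4·π^2/3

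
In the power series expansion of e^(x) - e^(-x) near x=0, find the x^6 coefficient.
Expand to order 6: e^(x) - e^(-x) = x^5/60 + x^3/3 + 2·x + O(x^7).
The coefficient of x^6 is 0.

Final answer: 0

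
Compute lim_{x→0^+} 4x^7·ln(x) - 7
The product is a 0·∞ indeterminate form at x → 0⁺.
Rewrite the product as 4·ln(x) / x^(-7) and apply L'Hôpital, or use the standard hierarchy x^(-7) ≫ |ln x| as x → 0⁺.
The indeterminate product → 0, so the limit = -7.

Final answer: -7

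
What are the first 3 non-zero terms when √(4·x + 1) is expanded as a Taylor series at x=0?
-2·x^2 + 2·x + 1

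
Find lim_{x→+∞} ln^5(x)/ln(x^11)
This is an ∞/∞ indeterminate form as x → +∞.
Write ln(x^11) = 11·ln(x), reducing the quotient to ln^4(x)/11 → ∞.
Limit = ∞.

Final answer: ∞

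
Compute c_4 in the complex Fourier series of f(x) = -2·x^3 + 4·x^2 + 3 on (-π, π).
Compute the real Fourier coefficients first: a_4 = 1, b_4 = -3/8 + π^2.
Then c_4 = (a_4 − i·b_4)/2 = 1/2 - i·π^2/2 + 3·i/16.

Final answer: 1/2 - i·π^2/2 + 3·i/16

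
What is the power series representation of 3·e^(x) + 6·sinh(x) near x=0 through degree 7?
x^7/560 + x^6/240 + 3·x^5/40 + x^4/8 + 3·x^3/2 + 3·x^2/2 + 9·x + 3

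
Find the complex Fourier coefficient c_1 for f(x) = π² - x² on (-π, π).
Compute the real Fourier coefficients first: a_1 = 4, b_1 = 0.
Then c_1 = (a_1 − i·b_1)/2 = 2.

Final answer: 2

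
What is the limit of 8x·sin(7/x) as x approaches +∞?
As x → +∞: let u = 7/x → 0⁺; then 8·x·sin(7/x) = 8·7·sin(u)/u → 8·7·1 = 56.
Limit = 56.

Final answer: 56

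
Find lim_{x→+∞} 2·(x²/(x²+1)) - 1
Evaluate the dominant behaviour as x → +∞; each term tends to a finite value or vanishes.
Limit = 1.

Final answer: 1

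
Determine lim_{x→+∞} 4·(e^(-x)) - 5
Evaluate the dominant behaviour as x → +∞; each term tends to a finite value or vanishes.
Limit = -5.

Final answer: -5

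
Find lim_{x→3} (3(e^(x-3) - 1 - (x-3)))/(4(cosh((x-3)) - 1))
Both numerator and denominator → 0 as x → 3; this is a 0/0 indeterminate form.
Expand each to leading order near x = 3: numerator ~ 3·(x - 3)^2/2, denominator ~ 2·(x - 3)^2.
The limit of the ratio is 3/4.

Final answer: 3/4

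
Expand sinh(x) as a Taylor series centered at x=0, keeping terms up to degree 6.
x^5/120 + x^3/6 + x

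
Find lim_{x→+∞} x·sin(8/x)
As x → +∞: let u = 8/x → 0⁺; then x·sin(8/x) = 8·sin(u)/u → 8·1 = 8.
Limit = 8.

Final answer: 8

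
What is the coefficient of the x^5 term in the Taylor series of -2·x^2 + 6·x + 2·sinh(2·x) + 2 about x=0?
Expand to order 5: -2·x^2 + 6·x + 2·sinh(2·x) + 2 = 8·x^5/15 + 8·x^3/3 - 2·x^2 + 10·x + 2 + O(x^6).
The coefficient of x^5 is 8/15.

Final answer: 8/15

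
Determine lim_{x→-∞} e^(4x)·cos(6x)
Evaluate the dominant behaviour as x → -∞; each term tends to a finite value or vanishes.
Limit = 0.

Final answer: 0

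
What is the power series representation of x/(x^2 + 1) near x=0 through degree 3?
-x^3 + x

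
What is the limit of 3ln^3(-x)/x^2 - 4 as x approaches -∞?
The quotient is an ∞/∞ indeterminate form as x → -∞.
Compare growth rates of the dominant terms (exponentials ≫ polynomials ≫ logarithms), or apply L'Hôpital's rule; the quotient → 0.
Adding the constant: 0 - 4 = -4. Limit = -4.

Final answer: -4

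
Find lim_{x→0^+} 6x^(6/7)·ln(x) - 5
The product is a 0·∞ indeterminate form at x → 0⁺.
Rewrite the product as 6·ln(x) / x^(-6/7) and apply L'Hôpital, or use the standard hierarchy x^(-6/7) ≫ |ln x| as x → 0⁺.
The indeterminate product → 0, so the limit = -5.

Final answer: -5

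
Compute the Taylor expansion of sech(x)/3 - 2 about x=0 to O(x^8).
-61·x^6/2160 + 5·x^4/72 - x^2/6 - 5/3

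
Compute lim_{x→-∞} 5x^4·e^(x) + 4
The product is a 0·∞ indeterminate form at x → -∞.
Rewrite the product as 5x^4 / e^(-x) (an ∞/∞ form) and apply L'Hôpital, or use the standard hierarchy e^(|x|) ≫ |x^4| as x → -∞.
The indeterminate product → 0, so the limit = 4.

Final answer: 4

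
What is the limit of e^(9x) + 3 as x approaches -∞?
Evaluate the dominant behaviour as x → -∞; each term tends to a finite value or vanishes.
Limit = 3.

Final answer: 3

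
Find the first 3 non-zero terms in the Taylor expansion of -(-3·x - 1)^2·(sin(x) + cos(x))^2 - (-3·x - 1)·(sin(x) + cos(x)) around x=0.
-55·x^3/3 - 37·x^2/2 - 4·x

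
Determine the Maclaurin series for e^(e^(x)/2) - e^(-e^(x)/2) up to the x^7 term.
x^7·(583·e^(-1/2)/645120 + 3433·e^(1/2)/215040) + x^6·(5·e^(-1/2)/9216 + 171·e^(1/2)/5120) + x^5·(-23·e^(-1/2)/3840 + 257·e^(1/2)/3840) + x^4·(-3·e^(-1/2)/128 + 49·e^(1/2)/384) + x^3·(-e^(-1/2)/48 + 11·e^(1/2)/48) + x^2·(e^(-1/2)/8 + 3·e^(1/2)/8) + x·(e^(-1/2)/2 + e^(1/2)/2) - e^(-1/2) + e^(1/2)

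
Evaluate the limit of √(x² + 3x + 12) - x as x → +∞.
As x → +∞: multiply by the conjugate to get (3x+12)/(√(x²+3x+12)+x); the denominator ~ 2x, so the limit is 3/2.
Limit = 3/2.

Final answer: 3/2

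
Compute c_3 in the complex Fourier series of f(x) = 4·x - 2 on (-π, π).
Compute the real Fourier coefficients first: a_3 = 0, b_3 = 8/3.
Then c_3 = (a_3 − i·b_3)/2 = -4·i/3.

Final answer: -4·i/3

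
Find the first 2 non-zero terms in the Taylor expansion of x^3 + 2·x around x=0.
x^3 + 2·x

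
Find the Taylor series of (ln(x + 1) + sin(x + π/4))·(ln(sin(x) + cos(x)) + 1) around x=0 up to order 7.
x^7·(-58/35 - 71·√(2)/1008) + x^6·(103·√(2)/1440 + 271/180) + x^5·(-83/60 - 7·√(2)/120) + x^4·(3·√(2)/16 + 5/4) + x^3·(-7/6 - √(2)/2) + x^2·(1/2 - √(2)/4) + x·(1 + √(2)) + √(2)/2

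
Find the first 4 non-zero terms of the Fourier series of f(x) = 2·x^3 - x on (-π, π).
(-26 + 4·π^2)·sin(x) + (4 - 2·π^2)·sin(2·x) + (-14/9 + 4·π^2/3)·sin(3·x) + (7/8 - π^2)·sin(4·x)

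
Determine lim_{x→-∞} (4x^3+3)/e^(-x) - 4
The quotient is an ∞/∞ indeterminate form as x → -∞.
Compare growth rates of the dominant terms (exponentials ≫ polynomials ≫ logarithms), or apply L'Hôpital's rule; the quotient → 0.
Adding the constant: 0 - 4 = -4. Limit = -4.

Final answer: -4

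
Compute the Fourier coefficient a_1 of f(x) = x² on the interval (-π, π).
a_1 = (1/π) ∫_{-π}^{π} f(x)·cos(1x) dx.
Evaluate the integral (use parity and integration by parts as needed): a_1 = -4.

Final answer: -4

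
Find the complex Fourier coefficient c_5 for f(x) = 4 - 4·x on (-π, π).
Compute the real Fourier coefficients first: a_5 = 0, b_5 = -8/5.
Then c_5 = (a_5 − i·b_5)/2 = 4·i/5.

Final answer: 4·i/5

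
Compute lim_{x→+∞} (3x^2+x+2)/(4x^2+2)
This is an ∞/∞ indeterminate form as x → +∞.
Divide numerator and denominator by x^2 and let the lower-order terms vanish; the leading terms give 3/4.
Limit = 3/4.

Final answer: 3/4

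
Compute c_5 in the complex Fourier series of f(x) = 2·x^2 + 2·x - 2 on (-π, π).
Compute the real Fourier coefficients first: a_5 = -8/25, b_5 = 4/5.
Then c_5 = (a_5 − i·b_5)/2 = -4/25 - 2·i/5.

Final answer: -4/25 - 2·i/5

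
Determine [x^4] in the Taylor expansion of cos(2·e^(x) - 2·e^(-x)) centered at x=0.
8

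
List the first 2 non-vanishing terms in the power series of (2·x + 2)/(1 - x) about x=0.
4·x + 2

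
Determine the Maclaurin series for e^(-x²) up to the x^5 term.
x^4/2 - x^2 + 1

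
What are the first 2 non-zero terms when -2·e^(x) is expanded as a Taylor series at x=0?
-2·x - 2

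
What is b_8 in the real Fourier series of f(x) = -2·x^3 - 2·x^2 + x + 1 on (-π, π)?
b_8 = (1/π) ∫_{-π}^{π} f(x)·sin(8x) dx.
Evaluate the integral (use parity and integration by parts as needed): b_8 = -19/64 + π^2/2.

Final answer: -19/64 + π^2/2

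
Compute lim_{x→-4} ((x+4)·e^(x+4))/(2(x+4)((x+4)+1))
Both numerator and denominator → 0 as x → -4; this is a 0/0 indeterminate form.
Expand each to leading order near x = -4: numerator ~ (x + 4), denominator ~ 2·(x + 4).
The limit of the ratio is 1/2.

Final answer: 1/2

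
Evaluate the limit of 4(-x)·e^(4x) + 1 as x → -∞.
The product is a 0·∞ indeterminate form at x → -∞.
Rewrite the product as 4(-x) / e^(-4x) (an ∞/∞ form) and apply L'Hôpital, or use the standard hierarchy e^(4|x|) ≫ |(-x)| as x → -∞.
The indeterminate product → 0, so the limit = 1.

Final answer: 1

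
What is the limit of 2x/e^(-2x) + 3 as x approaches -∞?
The quotient is an ∞/∞ indeterminate form as x → -∞.
Compare growth rates of the dominant terms (exponentials ≫ polynomials ≫ logarithms), or apply L'Hôpital's rule; the quotient → 0.
Adding the constant: 0 + 3 = 3. Limit = 3.

Final answer: 3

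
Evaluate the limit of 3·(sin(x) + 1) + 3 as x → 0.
Direct substitution at x = 0 gives 6.

Final answer: 6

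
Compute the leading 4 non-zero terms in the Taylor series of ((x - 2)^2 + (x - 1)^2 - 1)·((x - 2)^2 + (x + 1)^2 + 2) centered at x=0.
-16·x^3 + 34·x^2 - 50·x + 28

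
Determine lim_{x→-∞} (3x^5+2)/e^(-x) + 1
The quotient is an ∞/∞ indeterminate form as x → -∞.
Compare growth rates of the dominant terms (exponentials ≫ polynomials ≫ logarithms), or apply L'Hôpital's rule; the quotient → 0.
Adding the constant: 0 + 1 = 1. Limit = 1.

Final answer: 1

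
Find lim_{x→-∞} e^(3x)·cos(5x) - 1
Evaluate the dominant behaviour as x → -∞; each term tends to a finite value or vanishes.
Limit = -1.

Final answer: -1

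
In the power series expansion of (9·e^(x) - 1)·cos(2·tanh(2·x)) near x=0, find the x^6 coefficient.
Expand to order 6: (9·e^(x) - 1)·cos(2·tanh(2·x)) = -179149·x^6/240 + 11043·x^5/40 + 1763·x^4/8 - 141·x^3/2 - 119·x^2/2 + 9·x + 8 + O(x^7).
The coefficient of x^6 is -179149/240.

Final answer: -179149/240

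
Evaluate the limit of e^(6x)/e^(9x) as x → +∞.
This is an ∞/∞ indeterminate form as x → +∞.
Rewrite e^(6x)/e^(9x) = e^((6−9)x) = e^(-3x); the exponent coefficient is -3 < 0 so e^(-3x) → 0.
Limit = 0.

Final answer: 0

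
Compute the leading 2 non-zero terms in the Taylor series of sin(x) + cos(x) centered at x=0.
x + 1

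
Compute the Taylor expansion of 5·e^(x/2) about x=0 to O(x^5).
5·x^4/384 + 5·x^3/48 + 5·x^2/8 + 5·x/2 + 5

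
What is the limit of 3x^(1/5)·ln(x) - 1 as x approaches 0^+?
The product is a 0·∞ indeterminate form at x → 0⁺.
Rewrite the product as 3·ln(x) / x^(-1/5) and apply L'Hôpital, or use the standard hierarchy x^(-1/5) ≫ |ln x| as x → 0⁺.
The indeterminate product → 0, so the limit = -1.

Final answer: -1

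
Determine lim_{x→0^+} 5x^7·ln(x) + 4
The product is a 0·∞ indeterminate form at x → 0⁺.
Rewrite the product as 5·ln(x) / x^(-7) and apply L'Hôpital, or use the standard hierarchy x^(-7) ≫ |ln x| as x → 0⁺.
The indeterminate product → 0, so the limit = 4.

Final answer: 4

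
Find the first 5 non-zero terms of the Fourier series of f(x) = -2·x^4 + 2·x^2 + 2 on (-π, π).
(-104 + 16·π^2)·cos(x) + (8 - 4·π^2)·cos(2·x) + (-56/27 + 16·π^2/9)·cos(3·x) + (7/8 - π^2)·cos(4·x) - 2·π^4/5 + 2 + 2·π^2/3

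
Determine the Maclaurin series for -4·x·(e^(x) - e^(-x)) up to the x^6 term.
-x^6/15 - 4·x^4/3 - 8·x^2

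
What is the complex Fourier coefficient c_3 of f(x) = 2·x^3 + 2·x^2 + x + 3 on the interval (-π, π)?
Compute the real Fourier coefficients first: a_3 = -8/9, b_3 = -2/9 + 4·π^2/3.
Then c_3 = (a_3 − i·b_3)/2 = -4/9 - 2·i·π^2/3 + i/9.

Final answer: -4/9 - 2·i·π^2/3 + i/9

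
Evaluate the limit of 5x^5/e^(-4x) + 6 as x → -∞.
The quotient is an ∞/∞ indeterminate form as x → -∞.
Compare growth rates of the dominant terms (exponentials ≫ polynomials ≫ logarithms), or apply L'Hôpital's rule; the quotient → 0.
Adding the constant: 0 + 6 = 6. Limit = 6.

Final answer: 6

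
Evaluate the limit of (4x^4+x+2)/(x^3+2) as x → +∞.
This is an ∞/∞ indeterminate form as x → +∞.
Divide numerator and denominator by x^4 and let the lower-order terms vanish; the numerator's degree 4 exceeds the denominator's degree 3, so the quotient diverges.
Limit = ∞.

Final answer: ∞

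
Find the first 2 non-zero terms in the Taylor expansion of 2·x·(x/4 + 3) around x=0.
x^2/2 + 6·x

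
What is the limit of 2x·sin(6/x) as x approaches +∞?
As x → +∞: let u = 6/x → 0⁺; then 2·x·sin(6/x) = 2·6·sin(u)/u → 2·6·1 = 12.
Limit = 12.

Final answer: 12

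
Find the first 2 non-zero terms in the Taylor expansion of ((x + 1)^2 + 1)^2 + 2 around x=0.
8·x + 6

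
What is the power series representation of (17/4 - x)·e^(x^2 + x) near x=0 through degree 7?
12883·x^7/20160 + 3683·x^6/2880 + 877·x^5/480 + 313·x^4/96 + 83·x^3/24 + 43·x^2/8 + 13·x/4 + 17/4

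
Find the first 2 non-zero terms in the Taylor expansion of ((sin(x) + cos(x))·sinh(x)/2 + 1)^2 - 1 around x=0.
5·x^2/4 + x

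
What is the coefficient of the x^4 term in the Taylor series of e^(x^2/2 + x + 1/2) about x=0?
Expand to order 4: e^(x^2/2 + x + 1/2) = 5·x^4·e^(1/2)/12 + 2·x^3·e^(1/2)/3 + x^2·e^(1/2) + x·e^(1/2) + e^(1/2) + O(x^5).
The coefficient of x^4 is 5·e^(1/2)/12.

Final answer: 5·e^(1/2)/12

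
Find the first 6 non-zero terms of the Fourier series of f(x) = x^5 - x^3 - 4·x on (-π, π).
(-42·π^2 + 2·π^4 + 244)·sin(x) + (-π^4 - 5 + 6·π^2)·sin(2·x) + (-58·π^2/27 - 100/81 + 2·π^4/3)·sin(3·x) + (-π^4/2 + 101/64 + 9·π^2/8)·sin(4·x) + (-18·π^2/25 - 892/625 + 2·π^4/5)·sin(5·x) + (-π^4/3 + 101/81 + 14·π^2/27)·sin(6·x)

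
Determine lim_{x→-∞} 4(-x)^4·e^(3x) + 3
The product is a 0·∞ indeterminate form at x → -∞.
Rewrite the product as 4(-x)^4 / e^(-3x) (an ∞/∞ form) and apply L'Hôpital, or use the standard hierarchy e^(3|x|) ≫ |(-x)^4| as x → -∞.
The indeterminate product → 0, so the limit = 3.

Final answer: 3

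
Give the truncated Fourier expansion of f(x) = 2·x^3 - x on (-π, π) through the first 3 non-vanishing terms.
(-26 + 4·π^2)·sin(x) + (4 - 2·π^2)·sin(2·x) + (-14/9 + 4·π^2/3)·sin(3·x)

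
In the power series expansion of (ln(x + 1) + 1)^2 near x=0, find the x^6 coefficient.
Expand to order 6: (ln(x + 1) + 1)^2 = 77·x^6/180 - 13·x^5/30 + 5·x^4/12 - x^3/3 + 2·x + 1 + O(x^7).
The coefficient of x^6 is 77/180.

Final answer: 77/180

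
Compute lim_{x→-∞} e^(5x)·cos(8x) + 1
Evaluate the dominant behaviour as x → -∞; each term tends to a finite value or vanishes.
Limit = 1.

Final answer: 1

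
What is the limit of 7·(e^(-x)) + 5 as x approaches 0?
Direct substitution at x = 0 gives 12.

Final answer: 12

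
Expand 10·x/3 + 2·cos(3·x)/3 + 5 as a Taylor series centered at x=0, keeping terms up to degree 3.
-3·x^2 + 10·x/3 + 17/3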